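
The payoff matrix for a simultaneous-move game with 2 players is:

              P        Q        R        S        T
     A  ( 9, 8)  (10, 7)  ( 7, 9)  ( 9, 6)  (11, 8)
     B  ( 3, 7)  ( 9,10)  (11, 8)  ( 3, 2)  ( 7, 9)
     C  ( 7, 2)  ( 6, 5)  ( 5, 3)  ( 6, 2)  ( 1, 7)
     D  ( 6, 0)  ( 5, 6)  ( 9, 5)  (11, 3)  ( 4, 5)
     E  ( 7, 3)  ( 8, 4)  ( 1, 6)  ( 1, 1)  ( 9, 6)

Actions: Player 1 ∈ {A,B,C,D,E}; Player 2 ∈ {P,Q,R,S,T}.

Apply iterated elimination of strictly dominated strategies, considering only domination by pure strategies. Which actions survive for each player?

Survivors P1:{A,B} P2:{Q,R,T}

P1 drop C (A beats it: P:9>7 Q:10>6 R:7>5 S:9>6 T:11>1)
P1 drop E (A beats it: P:9>7 Q:10>8 R:7>1 S:9>1 T:11>9)
P2 drop P (R beats it: A:9>8 B:8>7 D:5>0)
P2 drop S (Q beats it: A:7>6 B:10>2 D:6>3)
P1 drop D (B beats it: Q:9>5 R:11>9 T:7>4)
P1→{A,B} P2→{Q,R,T}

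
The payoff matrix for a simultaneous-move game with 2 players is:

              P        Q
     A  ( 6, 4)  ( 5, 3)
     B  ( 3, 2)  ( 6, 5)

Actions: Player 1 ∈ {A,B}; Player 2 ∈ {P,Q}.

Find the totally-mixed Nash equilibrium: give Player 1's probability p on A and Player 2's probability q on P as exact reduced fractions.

p=3/4, q=1/4

P1 indiff ⇒ q·6+(1-q)·5 = q·3+(1-q)·6 ⇒ q(3) = (1-q)(1) ⇒ q = 1/4
P2 indiff ⇒ p·4+(1-p)·2 = p·3+(1-p)·5 ⇒ p(1) = (1-p)(3) ⇒ p = 3/4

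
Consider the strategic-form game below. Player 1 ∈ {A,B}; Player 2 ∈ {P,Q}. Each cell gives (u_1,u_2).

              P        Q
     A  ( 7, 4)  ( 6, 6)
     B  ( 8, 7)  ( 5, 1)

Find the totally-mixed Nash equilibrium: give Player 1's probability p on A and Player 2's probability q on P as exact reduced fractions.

(p,q) = (3/4, 1/2)

P1 indiff ⇒ q·7+(1-q)·6 = q·8+(1-q)·5 ⇒ q(-1) = (1-q)(-1) ⇒ q = 1/2
P2 indiff ⇒ p·4+(1-p)·7 = p·6+(1-p)·1 ⇒ p(-2) = (1-p)(-6) ⇒ p = 3/4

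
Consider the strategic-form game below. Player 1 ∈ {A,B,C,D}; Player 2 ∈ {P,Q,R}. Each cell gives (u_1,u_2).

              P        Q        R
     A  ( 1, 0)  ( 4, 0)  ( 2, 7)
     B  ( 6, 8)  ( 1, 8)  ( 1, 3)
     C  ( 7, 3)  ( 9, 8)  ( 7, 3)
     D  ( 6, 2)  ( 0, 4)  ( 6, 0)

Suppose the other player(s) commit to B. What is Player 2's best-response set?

u_2(P vs B) = 8
u_2(Q vs B) = 8
u_2(R vs B) = 3
max payoff 8 at {P,Q}

P2 best: {P,Q}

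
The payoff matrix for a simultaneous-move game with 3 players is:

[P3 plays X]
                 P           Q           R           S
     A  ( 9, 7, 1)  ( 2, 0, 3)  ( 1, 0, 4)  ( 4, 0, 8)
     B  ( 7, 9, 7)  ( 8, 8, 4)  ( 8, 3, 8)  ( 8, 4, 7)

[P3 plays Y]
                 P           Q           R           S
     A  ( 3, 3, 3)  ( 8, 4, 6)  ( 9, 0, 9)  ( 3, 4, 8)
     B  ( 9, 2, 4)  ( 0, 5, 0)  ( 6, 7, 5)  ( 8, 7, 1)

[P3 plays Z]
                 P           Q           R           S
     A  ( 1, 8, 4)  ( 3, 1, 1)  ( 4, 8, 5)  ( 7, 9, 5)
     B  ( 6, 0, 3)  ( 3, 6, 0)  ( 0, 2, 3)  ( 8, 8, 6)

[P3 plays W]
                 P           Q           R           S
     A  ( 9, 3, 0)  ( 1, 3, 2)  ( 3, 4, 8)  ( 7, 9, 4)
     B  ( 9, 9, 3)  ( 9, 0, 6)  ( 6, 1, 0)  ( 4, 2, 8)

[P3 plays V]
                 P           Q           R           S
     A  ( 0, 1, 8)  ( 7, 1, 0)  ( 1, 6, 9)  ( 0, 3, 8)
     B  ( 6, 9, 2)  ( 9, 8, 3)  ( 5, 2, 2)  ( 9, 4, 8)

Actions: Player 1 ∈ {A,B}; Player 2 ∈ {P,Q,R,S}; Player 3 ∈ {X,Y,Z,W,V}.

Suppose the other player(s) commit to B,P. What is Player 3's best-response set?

argmax u_3 = {X}

u_3(X vs B,P) = 7
u_3(Y vs B,P) = 4
u_3(Z vs B,P) = 3
u_3(W vs B,P) = 3
u_3(V vs B,P) = 2
max payoff 7 at {X}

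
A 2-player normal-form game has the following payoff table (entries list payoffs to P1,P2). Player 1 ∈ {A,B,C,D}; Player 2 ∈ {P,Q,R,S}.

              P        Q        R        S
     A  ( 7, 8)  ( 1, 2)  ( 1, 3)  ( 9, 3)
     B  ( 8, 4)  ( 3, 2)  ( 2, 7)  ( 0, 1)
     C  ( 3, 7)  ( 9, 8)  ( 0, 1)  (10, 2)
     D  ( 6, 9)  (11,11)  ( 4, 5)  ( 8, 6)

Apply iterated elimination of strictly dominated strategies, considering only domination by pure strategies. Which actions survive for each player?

P2 drop S (P beats it: A:8>3 B:4>1 C:7>2 D:9>6)
P1 drop A (B beats it: P:8>7 Q:3>1 R:2>1)
P1 drop C (D beats it: P:6>3 Q:11>9 R:4>0)
P1→{B,D} P2→{P,Q,R}

Survivors P1:{B,D} P2:{P,Q,R}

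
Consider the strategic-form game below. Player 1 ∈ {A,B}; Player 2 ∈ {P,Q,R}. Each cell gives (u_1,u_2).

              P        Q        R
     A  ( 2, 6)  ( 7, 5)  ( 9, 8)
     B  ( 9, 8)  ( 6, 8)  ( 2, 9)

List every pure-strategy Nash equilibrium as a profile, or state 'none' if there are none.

PSNE = {(A,R)}

(A,P): not NE [P1→B gives 9>2; P2→R gives 8>6]
(A,Q): not NE [P2→R gives 8>5]
(A,R): NE
(B,P): not NE [P2→R gives 9>8]
(B,Q): not NE [P1→A gives 7>6; P2→R gives 9>8]
(B,R): not NE [P1→A gives 9>2]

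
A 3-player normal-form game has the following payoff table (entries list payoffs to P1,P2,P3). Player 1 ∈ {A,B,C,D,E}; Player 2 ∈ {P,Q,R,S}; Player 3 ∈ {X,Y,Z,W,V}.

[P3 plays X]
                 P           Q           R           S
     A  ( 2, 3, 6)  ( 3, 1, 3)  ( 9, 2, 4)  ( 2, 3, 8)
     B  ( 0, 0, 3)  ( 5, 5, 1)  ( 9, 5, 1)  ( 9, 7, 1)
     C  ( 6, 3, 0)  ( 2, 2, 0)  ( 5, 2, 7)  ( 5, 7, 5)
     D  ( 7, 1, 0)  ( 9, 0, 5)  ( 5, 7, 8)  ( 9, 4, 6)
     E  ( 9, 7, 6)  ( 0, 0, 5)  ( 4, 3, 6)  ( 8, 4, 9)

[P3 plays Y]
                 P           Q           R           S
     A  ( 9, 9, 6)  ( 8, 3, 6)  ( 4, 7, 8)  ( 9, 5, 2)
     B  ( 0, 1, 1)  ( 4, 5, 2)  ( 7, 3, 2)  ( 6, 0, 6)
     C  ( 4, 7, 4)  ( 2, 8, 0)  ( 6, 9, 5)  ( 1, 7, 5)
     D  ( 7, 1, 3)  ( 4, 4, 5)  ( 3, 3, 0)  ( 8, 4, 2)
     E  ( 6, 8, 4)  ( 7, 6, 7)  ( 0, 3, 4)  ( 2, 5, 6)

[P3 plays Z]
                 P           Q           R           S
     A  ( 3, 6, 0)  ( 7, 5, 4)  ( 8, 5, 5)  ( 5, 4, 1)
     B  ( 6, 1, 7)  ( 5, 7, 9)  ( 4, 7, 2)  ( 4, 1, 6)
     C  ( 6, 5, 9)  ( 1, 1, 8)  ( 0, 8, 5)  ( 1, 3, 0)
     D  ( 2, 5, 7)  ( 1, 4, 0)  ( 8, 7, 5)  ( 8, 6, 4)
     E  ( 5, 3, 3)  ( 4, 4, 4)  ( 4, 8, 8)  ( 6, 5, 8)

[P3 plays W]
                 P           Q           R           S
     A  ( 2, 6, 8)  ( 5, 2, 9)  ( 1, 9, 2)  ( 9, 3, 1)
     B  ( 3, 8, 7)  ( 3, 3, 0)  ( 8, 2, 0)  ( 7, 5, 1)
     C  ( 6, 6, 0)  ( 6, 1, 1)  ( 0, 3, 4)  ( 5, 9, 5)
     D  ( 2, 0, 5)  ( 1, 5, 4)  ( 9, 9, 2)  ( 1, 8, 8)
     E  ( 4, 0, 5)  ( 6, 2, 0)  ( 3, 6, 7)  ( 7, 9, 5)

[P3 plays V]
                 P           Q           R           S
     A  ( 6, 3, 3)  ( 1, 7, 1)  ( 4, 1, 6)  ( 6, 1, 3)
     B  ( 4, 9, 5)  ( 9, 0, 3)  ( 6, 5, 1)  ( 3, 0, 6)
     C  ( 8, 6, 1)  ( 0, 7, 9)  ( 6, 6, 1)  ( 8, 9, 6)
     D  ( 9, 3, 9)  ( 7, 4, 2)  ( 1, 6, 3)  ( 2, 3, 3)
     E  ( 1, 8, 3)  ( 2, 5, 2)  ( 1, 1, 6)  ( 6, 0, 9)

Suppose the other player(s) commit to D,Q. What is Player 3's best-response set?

u_3(X vs D,Q) = 5
u_3(Y vs D,Q) = 5
u_3(Z vs D,Q) = 0
u_3(W vs D,Q) = 4
u_3(V vs D,Q) = 2
max payoff 5 at {X,Y}

P3 best: {X,Y}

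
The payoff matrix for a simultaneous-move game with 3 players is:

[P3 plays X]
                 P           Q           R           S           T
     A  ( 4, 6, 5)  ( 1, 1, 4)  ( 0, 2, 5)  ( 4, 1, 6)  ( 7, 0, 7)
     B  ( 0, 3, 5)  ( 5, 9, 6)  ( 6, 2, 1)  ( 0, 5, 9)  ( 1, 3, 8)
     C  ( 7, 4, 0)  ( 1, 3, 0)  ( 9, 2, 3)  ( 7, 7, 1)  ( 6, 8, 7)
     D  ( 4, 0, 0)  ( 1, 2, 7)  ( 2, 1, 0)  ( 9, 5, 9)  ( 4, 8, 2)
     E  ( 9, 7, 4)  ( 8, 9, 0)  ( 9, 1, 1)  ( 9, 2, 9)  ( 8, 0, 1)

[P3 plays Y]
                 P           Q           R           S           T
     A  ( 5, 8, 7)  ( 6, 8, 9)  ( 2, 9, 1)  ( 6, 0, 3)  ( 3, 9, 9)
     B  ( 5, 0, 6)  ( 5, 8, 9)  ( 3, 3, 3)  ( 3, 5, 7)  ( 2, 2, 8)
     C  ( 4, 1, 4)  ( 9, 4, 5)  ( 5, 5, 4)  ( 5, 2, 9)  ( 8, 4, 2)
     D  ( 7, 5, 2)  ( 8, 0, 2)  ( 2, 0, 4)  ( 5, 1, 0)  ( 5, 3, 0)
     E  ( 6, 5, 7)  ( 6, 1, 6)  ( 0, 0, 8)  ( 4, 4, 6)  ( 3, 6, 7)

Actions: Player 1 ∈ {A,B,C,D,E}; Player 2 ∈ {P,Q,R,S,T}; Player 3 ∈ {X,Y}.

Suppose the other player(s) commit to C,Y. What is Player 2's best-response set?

BR_2 = {R}

u_2(P vs C,Y) = 1
u_2(Q vs C,Y) = 4
u_2(R vs C,Y) = 5
u_2(S vs C,Y) = 2
u_2(T vs C,Y) = 4
max payoff 5 at {R}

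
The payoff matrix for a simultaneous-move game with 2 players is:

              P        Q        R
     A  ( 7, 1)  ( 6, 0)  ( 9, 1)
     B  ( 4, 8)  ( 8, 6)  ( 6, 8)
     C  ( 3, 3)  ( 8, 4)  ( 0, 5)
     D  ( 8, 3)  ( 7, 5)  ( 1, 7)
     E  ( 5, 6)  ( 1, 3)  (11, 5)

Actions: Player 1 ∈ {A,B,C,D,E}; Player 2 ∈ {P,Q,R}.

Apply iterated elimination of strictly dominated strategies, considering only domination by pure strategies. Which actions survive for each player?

Survivors P1:{A,D,E} P2:{P,R}

P2 drop Q (R beats it: A:1>0 B:8>6 C:5>4 D:7>5 E:5>3)
P1 drop B (A beats it: P:7>4 R:9>6)
P1 drop C (A beats it: P:7>3 R:9>0)
P1→{A,D,E} P2→{P,R}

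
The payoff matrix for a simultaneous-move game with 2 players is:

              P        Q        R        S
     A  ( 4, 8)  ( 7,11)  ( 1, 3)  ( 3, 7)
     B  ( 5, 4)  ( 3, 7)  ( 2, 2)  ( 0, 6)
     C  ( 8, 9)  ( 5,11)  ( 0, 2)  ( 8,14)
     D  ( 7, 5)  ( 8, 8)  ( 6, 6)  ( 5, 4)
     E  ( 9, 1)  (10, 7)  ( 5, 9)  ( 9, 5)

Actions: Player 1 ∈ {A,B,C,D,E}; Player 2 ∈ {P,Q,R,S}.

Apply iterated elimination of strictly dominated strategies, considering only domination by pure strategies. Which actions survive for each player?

Remaining: P1:{D,E} P2:{Q,R}

P1 drop A (D beats it: P:7>4 Q:8>7 R:6>1 S:5>3)
P1 drop B (D beats it: P:7>5 Q:8>3 R:6>2 S:5>0)
P1 drop C (E beats it: P:9>8 Q:10>5 R:5>0 S:9>8)
P2 drop P (Q beats it: D:8>5 E:7>1)
P2 drop S (Q beats it: D:8>4 E:7>5)
P1→{D,E} P2→{Q,R}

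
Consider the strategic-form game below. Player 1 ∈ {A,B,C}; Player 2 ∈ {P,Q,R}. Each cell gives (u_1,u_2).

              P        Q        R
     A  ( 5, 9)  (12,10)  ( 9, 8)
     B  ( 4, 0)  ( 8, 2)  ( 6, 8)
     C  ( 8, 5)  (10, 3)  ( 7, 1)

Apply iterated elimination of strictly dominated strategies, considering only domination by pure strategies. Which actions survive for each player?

Remaining: P1:{A,C} P2:{P,Q}

P1 drop B (A beats it: P:5>4 Q:12>8 R:9>6)
P2 drop R (P beats it: A:9>8 C:5>1)
P1→{A,C} P2→{P,Q}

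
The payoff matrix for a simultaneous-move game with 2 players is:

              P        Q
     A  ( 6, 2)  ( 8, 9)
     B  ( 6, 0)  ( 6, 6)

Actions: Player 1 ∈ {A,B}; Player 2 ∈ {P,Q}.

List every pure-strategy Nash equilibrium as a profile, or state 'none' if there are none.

(A,P): not NE [P2→Q gives 9>2]
(A,Q): NE
(B,P): not NE [P2→Q gives 6>0]
(B,Q): not NE [P1→A gives 8>6]

PSNE = {(A,Q)}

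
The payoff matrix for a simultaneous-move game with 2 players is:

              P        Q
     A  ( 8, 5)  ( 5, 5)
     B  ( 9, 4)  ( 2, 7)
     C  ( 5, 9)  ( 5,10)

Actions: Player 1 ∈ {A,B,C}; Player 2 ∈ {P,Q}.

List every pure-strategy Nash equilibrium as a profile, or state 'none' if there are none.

Nash profiles: (A,Q), (C,Q)

(A,P): not NE [P1→B gives 9>8]
(A,Q): NE
(B,P): not NE [P2→Q gives 7>4]
(B,Q): not NE [P1→C gives 5>2]
(C,P): not NE [P1→B gives 9>5; P2→Q gives 10>9]
(C,Q): NE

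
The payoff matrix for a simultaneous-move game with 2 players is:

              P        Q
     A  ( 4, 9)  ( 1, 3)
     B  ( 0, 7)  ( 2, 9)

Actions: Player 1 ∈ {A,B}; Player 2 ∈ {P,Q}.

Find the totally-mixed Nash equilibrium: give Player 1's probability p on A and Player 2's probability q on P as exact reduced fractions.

p=1/4, q=1/5

P1 indiff ⇒ q·4+(1-q)·1 = q·0+(1-q)·2 ⇒ q(4) = (1-q)(1) ⇒ q = 1/5
P2 indiff ⇒ p·9+(1-p)·7 = p·3+(1-p)·9 ⇒ p(6) = (1-p)(2) ⇒ p = 1/4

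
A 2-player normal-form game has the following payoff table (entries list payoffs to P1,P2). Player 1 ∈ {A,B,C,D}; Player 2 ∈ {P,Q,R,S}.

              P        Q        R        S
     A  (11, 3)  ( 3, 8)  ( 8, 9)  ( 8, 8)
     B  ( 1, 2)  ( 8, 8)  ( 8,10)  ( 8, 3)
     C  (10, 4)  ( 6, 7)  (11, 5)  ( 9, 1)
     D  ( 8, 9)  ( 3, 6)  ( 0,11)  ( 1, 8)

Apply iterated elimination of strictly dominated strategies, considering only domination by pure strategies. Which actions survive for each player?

P1 drop D (C beats it: P:10>8 Q:6>3 R:11>0 S:9>1)
P2 drop P (Q beats it: A:8>3 B:8>2 C:7>4)
P1 drop A (C beats it: Q:6>3 R:11>8 S:9>8)
P2 drop S (Q beats it: B:8>3 C:7>1)
P1→{B,C} P2→{Q,R}

IESDS → P1:{B,C} P2:{Q,R}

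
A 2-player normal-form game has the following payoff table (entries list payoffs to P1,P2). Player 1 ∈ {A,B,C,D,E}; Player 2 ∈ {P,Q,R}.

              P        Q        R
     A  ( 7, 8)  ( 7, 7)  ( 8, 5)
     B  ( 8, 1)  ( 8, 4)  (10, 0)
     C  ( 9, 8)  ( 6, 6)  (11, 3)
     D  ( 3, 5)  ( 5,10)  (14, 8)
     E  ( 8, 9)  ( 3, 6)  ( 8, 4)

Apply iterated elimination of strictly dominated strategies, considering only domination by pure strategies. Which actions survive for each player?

IESDS → P1:{B,C} P2:{P,Q}

P1 drop A (B beats it: P:8>7 Q:8>7 R:10>8)
P1 drop E (C beats it: P:9>8 Q:6>3 R:11>8)
P2 drop R (Q beats it: B:4>0 C:6>3 D:10>8)
P1 drop D (B beats it: P:8>3 Q:8>5)
P1→{B,C} P2→{P,Q}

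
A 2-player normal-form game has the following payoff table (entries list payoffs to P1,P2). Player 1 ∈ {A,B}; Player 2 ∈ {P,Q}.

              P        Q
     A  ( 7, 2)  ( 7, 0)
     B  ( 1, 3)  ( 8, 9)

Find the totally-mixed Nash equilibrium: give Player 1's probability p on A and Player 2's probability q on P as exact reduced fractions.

(p,q) = (3/4, 1/7)

P1 indiff ⇒ q·7+(1-q)·7 = q·1+(1-q)·8 ⇒ q(6) = (1-q)(1) ⇒ q = 1/7
P2 indiff ⇒ p·2+(1-p)·3 = p·0+(1-p)·9 ⇒ p(2) = (1-p)(6) ⇒ p = 3/4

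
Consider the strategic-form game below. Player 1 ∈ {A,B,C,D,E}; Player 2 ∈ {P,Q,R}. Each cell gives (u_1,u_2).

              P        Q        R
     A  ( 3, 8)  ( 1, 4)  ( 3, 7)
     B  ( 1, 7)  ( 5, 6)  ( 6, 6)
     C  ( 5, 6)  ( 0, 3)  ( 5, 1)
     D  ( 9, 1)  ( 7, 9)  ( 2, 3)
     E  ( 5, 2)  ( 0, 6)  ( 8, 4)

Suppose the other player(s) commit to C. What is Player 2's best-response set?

BR_2 = {P}

u_2(P vs C) = 6
u_2(Q vs C) = 3
u_2(R vs C) = 1
max payoff 6 at {P}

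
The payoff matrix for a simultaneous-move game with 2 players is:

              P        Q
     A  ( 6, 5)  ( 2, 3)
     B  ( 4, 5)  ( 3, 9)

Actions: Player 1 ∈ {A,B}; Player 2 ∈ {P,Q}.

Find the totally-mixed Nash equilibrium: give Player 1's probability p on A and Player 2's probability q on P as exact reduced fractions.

P1 indiff ⇒ q·6+(1-q)·2 = q·4+(1-q)·3 ⇒ q(2) = (1-q)(1) ⇒ q = 1/3
P2 indiff ⇒ p·5+(1-p)·5 = p·3+(1-p)·9 ⇒ p(2) = (1-p)(4) ⇒ p = 2/3

p=2/3, q=1/3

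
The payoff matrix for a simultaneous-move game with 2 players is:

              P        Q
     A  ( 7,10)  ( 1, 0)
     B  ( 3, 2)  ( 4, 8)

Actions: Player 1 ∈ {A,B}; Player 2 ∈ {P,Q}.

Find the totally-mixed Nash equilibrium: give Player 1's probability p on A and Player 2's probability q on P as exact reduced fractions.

P1 indiff ⇒ q·7+(1-q)·1 = q·3+(1-q)·4 ⇒ q(4) = (1-q)(3) ⇒ q = 3/7
P2 indiff ⇒ p·10+(1-p)·2 = p·0+(1-p)·8 ⇒ p(10) = (1-p)(6) ⇒ p = 3/8

(p,q) = (3/8, 3/7)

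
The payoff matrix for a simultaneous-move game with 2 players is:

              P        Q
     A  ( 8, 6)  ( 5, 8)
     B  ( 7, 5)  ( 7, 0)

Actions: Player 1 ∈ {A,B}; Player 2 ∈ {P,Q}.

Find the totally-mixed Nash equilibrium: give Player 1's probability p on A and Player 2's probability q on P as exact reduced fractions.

P1 indiff ⇒ q·8+(1-q)·5 = q·7+(1-q)·7 ⇒ q(1) = (1-q)(2) ⇒ q = 2/3
P2 indiff ⇒ p·6+(1-p)·5 = p·8+(1-p)·0 ⇒ p(-2) = (1-p)(-5) ⇒ p = 5/7

(p,q) = (5/7, 2/3)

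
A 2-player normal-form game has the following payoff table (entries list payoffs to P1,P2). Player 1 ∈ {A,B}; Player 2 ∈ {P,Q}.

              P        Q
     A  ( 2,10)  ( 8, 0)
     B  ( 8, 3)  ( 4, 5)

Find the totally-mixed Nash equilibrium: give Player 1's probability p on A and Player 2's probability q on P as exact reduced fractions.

p=1/6, q=2/5

P1 indiff ⇒ q·2+(1-q)·8 = q·8+(1-q)·4 ⇒ q(-6) = (1-q)(-4) ⇒ q = 2/5
P2 indiff ⇒ p·10+(1-p)·3 = p·0+(1-p)·5 ⇒ p(10) = (1-p)(2) ⇒ p = 1/6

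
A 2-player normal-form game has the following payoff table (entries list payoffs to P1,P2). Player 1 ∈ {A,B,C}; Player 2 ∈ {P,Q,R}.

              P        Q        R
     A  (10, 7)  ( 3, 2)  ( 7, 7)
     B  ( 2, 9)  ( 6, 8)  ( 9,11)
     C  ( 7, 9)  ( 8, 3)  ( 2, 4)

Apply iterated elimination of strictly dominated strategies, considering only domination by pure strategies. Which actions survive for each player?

Survivors P1:{A,B} P2:{P,R}

P2 drop Q (P beats it: A:7>2 B:9>8 C:9>3)
P1 drop C (A beats it: P:10>7 R:7>2)
P1→{A,B} P2→{P,R}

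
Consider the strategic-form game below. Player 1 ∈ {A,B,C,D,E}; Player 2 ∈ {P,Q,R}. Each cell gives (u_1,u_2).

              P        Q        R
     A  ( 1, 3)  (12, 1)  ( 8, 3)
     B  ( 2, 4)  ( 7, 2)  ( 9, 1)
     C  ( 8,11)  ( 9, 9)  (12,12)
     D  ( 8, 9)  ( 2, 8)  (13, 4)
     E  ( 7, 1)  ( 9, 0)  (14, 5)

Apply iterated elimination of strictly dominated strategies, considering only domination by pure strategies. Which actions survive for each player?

IESDS → P1:{C,D,E} P2:{P,R}

P1 drop B (C beats it: P:8>2 Q:9>7 R:12>9)
P2 drop Q (P beats it: A:3>1 C:11>9 D:9>8 E:1>0)
P1 drop A (C beats it: P:8>1 R:12>8)
P1→{C,D,E} P2→{P,R}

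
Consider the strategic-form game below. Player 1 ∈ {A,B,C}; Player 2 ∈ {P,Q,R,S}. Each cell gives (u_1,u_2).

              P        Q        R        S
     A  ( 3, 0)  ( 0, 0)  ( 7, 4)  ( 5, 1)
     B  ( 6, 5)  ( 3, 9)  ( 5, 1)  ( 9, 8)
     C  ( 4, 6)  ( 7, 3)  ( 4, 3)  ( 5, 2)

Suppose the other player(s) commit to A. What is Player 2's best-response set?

u_2(P vs A) = 0
u_2(Q vs A) = 0
u_2(R vs A) = 4
u_2(S vs A) = 1
max payoff 4 at {R}

argmax u_2 = {R}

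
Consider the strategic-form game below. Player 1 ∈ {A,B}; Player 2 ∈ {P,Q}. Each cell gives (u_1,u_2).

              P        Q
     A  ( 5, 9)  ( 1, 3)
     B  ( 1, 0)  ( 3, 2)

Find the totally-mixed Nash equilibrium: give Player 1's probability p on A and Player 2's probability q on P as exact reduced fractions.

p=1/4, q=1/3

P1 indiff ⇒ q·5+(1-q)·1 = q·1+(1-q)·3 ⇒ q(4) = (1-q)(2) ⇒ q = 1/3
P2 indiff ⇒ p·9+(1-p)·0 = p·3+(1-p)·2 ⇒ p(6) = (1-p)(2) ⇒ p = 1/4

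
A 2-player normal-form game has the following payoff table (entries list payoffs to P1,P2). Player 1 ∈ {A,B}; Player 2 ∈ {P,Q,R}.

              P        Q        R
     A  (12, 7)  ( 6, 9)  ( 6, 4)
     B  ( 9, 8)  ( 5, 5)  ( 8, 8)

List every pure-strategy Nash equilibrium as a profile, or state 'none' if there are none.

(A,P): not NE [P2→Q gives 9>7]
(A,Q): NE
(A,R): not NE [P1→B gives 8>6; P2→Q gives 9>4]
(B,P): not NE [P1→A gives 12>9]
(B,Q): not NE [P1→A gives 6>5; P2→R gives 8>5]
(B,R): NE

NE set: (A,Q), (B,R)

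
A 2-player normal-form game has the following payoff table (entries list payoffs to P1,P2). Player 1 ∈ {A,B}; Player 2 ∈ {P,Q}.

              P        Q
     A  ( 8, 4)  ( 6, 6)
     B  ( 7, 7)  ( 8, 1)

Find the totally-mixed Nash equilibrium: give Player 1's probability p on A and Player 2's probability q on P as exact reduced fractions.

(p,q) = (3/4, 2/3)

P1 indiff ⇒ q·8+(1-q)·6 = q·7+(1-q)·8 ⇒ q(1) = (1-q)(2) ⇒ q = 2/3
P2 indiff ⇒ p·4+(1-p)·7 = p·6+(1-p)·1 ⇒ p(-2) = (1-p)(-6) ⇒ p = 3/4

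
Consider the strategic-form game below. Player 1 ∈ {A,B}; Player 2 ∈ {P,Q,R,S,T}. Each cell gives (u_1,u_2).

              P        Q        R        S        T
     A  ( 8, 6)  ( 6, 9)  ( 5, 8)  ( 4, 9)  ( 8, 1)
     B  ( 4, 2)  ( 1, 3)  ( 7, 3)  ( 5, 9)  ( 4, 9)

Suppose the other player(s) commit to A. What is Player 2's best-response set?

argmax u_2 = {Q,S}

u_2(P vs A) = 6
u_2(Q vs A) = 9
u_2(R vs A) = 8
u_2(S vs A) = 9
u_2(T vs A) = 1
max payoff 9 at {Q,S}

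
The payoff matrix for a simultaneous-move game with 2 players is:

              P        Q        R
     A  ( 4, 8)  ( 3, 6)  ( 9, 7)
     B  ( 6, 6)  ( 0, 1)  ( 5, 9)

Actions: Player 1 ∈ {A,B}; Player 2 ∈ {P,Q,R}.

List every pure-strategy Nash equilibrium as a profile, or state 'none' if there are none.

(A,P): not NE [P1→B gives 6>4]
(A,Q): not NE [P2→P gives 8>6]
(A,R): not NE [P2→P gives 8>7]
(B,P): not NE [P2→R gives 9>6]
(B,Q): not NE [P1→A gives 3>0; P2→R gives 9>1]
(B,R): not NE [P1→A gives 9>5]

PSNE: ∅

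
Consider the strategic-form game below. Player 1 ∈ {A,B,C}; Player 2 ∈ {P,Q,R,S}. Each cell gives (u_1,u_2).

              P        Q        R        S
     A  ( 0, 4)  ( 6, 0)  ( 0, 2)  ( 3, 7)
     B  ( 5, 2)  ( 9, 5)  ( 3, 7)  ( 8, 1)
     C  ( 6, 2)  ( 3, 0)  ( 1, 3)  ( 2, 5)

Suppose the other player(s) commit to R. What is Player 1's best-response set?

u_1(A vs R) = 0
u_1(B vs R) = 3
u_1(C vs R) = 1
max payoff 3 at {B}

argmax u_1 = {B}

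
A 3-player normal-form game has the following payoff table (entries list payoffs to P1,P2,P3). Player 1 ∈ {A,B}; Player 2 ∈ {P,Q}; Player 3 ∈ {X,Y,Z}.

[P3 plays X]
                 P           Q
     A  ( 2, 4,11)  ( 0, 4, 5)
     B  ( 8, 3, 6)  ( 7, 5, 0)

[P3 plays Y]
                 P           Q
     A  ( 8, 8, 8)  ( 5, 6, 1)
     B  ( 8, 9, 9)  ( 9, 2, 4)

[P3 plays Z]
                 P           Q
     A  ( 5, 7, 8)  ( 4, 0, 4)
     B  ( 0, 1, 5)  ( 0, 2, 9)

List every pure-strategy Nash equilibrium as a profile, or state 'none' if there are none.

NE set: (B,P,Y)

(A,P,X): not NE [P1→B gives 8>2]
(A,P,Y): not NE [P3→X gives 11>8]
(A,P,Z): not NE [P3→X gives 11>8]
(A,Q,X): not NE [P1→B gives 7>0]
(A,Q,Y): not NE [P1→B gives 9>5; P2→P gives 8>6; P3→X gives 5>1]
(A,Q,Z): not NE [P2→P gives 7>0; P3→X gives 5>4]
(B,P,X): not NE [P2→Q gives 5>3; P3→Y gives 9>6]
(B,P,Y): NE
(B,P,Z): not NE [P1→A gives 5>0; P2→Q gives 2>1; P3→Y gives 9>5]
(B,Q,X): not NE [P3→Z gives 9>0]
(B,Q,Y): not NE [P2→P gives 9>2; P3→Z gives 9>4]
(B,Q,Z): not NE [P1→A gives 4>0]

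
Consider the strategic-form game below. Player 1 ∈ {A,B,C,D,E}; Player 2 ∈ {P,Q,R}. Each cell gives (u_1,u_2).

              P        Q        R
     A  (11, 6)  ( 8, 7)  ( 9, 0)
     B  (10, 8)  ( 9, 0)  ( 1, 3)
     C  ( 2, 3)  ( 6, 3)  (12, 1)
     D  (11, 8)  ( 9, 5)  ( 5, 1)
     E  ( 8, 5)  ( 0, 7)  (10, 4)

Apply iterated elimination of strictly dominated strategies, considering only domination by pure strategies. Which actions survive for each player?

P2 drop R (P beats it: A:6>0 B:8>3 C:3>1 D:8>1 E:5>4)
P1 drop C (A beats it: P:11>2 Q:8>6)
P1 drop E (A beats it: P:11>8 Q:8>0)
P1→{A,B,D} P2→{P,Q}

IESDS → P1:{A,B,D} P2:{P,Q}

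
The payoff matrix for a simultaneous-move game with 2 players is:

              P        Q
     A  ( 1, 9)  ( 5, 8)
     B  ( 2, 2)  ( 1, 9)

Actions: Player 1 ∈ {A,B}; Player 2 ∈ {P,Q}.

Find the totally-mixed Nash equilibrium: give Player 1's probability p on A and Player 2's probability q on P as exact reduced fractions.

P1 indiff ⇒ q·1+(1-q)·5 = q·2+(1-q)·1 ⇒ q(-1) = (1-q)(-4) ⇒ q = 4/5
P2 indiff ⇒ p·9+(1-p)·2 = p·8+(1-p)·9 ⇒ p(1) = (1-p)(7) ⇒ p = 7/8

p=7/8, q=4/5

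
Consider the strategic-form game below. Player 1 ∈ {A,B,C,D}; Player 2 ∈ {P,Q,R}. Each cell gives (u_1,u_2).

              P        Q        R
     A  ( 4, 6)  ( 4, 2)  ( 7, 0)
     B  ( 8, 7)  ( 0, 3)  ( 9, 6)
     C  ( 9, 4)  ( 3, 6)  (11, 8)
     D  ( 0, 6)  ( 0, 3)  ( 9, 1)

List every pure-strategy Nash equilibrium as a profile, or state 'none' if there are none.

(A,P): not NE [P1→C gives 9>4]
(A,Q): not NE [P2→P gives 6>2]
(A,R): not NE [P1→C gives 11>7; P2→P gives 6>0]
(B,P): not NE [P1→C gives 9>8]
(B,Q): not NE [P1→A gives 4>0; P2→P gives 7>3]
(B,R): not NE [P1→C gives 11>9; P2→P gives 7>6]
(C,P): not NE [P2→R gives 8>4]
(C,Q): not NE [P1→A gives 4>3; P2→R gives 8>6]
(C,R): NE
(D,P): not NE [P1→C gives 9>0]
(D,Q): not NE [P1→A gives 4>0; P2→P gives 6>3]
(D,R): not NE [P1→C gives 11>9; P2→P gives 6>1]

Nash profiles: (C,R)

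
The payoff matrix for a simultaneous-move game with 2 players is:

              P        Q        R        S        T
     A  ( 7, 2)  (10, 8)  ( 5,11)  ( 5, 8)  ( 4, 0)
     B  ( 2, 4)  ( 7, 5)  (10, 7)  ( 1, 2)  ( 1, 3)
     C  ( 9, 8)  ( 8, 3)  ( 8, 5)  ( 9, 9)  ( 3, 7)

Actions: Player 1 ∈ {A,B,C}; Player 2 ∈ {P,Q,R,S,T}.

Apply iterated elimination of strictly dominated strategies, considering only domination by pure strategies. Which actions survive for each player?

IESDS → P1:{B,C} P2:{P,R,S}

P2 drop Q (R beats it: A:11>8 B:7>5 C:5>3)
P2 drop T (P beats it: A:2>0 B:4>3 C:8>7)
P1 drop A (C beats it: P:9>7 R:8>5 S:9>5)
P1→{B,C} P2→{P,R,S}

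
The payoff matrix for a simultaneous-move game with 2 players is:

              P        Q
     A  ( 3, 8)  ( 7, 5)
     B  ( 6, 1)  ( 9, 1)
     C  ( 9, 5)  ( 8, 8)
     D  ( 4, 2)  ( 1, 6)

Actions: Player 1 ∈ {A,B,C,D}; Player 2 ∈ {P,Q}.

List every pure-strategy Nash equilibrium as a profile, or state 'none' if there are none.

PSNE = {(B,Q)}

(A,P): not NE [P1→C gives 9>3]
(A,Q): not NE [P1→B gives 9>7; P2→P gives 8>5]
(B,P): not NE [P1→C gives 9>6]
(B,Q): NE
(C,P): not NE [P2→Q gives 8>5]
(C,Q): not NE [P1→B gives 9>8]
(D,P): not NE [P1→C gives 9>4; P2→Q gives 6>2]
(D,Q): not NE [P1→B gives 9>1]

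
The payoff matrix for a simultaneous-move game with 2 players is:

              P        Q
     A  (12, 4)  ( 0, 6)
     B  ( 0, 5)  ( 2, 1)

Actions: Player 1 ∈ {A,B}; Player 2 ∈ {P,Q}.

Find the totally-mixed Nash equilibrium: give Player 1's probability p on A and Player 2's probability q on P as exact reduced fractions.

p=2/3, q=1/7

P1 indiff ⇒ q·12+(1-q)·0 = q·0+(1-q)·2 ⇒ q(12) = (1-q)(2) ⇒ q = 1/7
P2 indiff ⇒ p·4+(1-p)·5 = p·6+(1-p)·1 ⇒ p(-2) = (1-p)(-4) ⇒ p = 2/3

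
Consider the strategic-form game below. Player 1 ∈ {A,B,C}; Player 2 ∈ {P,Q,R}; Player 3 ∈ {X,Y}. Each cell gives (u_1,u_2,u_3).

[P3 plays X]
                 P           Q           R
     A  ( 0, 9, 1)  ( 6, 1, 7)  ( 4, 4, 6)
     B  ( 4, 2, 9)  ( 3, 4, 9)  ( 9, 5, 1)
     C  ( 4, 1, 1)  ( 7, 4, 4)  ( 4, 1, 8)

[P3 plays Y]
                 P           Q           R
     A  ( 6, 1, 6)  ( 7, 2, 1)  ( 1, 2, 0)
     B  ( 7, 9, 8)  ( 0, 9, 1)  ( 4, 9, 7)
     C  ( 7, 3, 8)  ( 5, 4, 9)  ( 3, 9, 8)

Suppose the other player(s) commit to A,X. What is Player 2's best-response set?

argmax u_2 = {P}

u_2(P vs A,X) = 9
u_2(Q vs A,X) = 1
u_2(R vs A,X) = 4
max payoff 9 at {P}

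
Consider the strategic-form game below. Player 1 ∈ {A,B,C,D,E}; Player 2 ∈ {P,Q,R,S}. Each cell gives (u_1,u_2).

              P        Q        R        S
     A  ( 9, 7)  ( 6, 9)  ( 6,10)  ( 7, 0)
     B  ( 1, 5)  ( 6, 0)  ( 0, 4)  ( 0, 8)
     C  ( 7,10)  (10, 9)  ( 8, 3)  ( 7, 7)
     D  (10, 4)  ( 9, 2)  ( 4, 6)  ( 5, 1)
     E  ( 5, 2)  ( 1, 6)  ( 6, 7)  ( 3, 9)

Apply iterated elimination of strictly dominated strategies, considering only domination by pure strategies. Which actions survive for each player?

Remaining: P1:{A,C,D} P2:{P,Q,R}

P1 drop B (C beats it: P:7>1 Q:10>6 R:8>0 S:7>0)
P1 drop E (C beats it: P:7>5 Q:10>1 R:8>6 S:7>3)
P2 drop S (P beats it: A:7>0 C:10>7 D:4>1)
P1→{A,C,D} P2→{P,Q,R}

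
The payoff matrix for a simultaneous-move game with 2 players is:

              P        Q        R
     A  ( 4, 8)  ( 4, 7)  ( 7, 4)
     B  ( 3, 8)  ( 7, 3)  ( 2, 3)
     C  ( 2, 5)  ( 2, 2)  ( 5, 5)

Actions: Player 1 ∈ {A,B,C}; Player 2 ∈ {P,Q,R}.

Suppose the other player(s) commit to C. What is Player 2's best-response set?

P2 best: {P,R}

u_2(P vs C) = 5
u_2(Q vs C) = 2
u_2(R vs C) = 5
max payoff 5 at {P,R}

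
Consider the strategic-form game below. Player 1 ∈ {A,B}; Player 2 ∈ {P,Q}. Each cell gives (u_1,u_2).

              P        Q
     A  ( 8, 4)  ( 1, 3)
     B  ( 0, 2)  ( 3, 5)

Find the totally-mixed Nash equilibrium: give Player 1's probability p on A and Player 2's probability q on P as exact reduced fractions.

P1 indiff ⇒ q·8+(1-q)·1 = q·0+(1-q)·3 ⇒ q(8) = (1-q)(2) ⇒ q = 1/5
P2 indiff ⇒ p·4+(1-p)·2 = p·3+(1-p)·5 ⇒ p(1) = (1-p)(3) ⇒ p = 3/4

P1 mixes 3/4 on A; P2 mixes 1/5 on P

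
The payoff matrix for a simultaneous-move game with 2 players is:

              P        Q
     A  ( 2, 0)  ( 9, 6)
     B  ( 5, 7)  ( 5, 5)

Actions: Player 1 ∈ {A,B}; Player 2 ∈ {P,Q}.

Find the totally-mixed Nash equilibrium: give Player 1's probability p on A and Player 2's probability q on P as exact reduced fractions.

P1 indiff ⇒ q·2+(1-q)·9 = q·5+(1-q)·5 ⇒ q(-3) = (1-q)(-4) ⇒ q = 4/7
P2 indiff ⇒ p·0+(1-p)·7 = p·6+(1-p)·5 ⇒ p(-6) = (1-p)(-2) ⇒ p = 1/4

(p,q) = (1/4, 4/7)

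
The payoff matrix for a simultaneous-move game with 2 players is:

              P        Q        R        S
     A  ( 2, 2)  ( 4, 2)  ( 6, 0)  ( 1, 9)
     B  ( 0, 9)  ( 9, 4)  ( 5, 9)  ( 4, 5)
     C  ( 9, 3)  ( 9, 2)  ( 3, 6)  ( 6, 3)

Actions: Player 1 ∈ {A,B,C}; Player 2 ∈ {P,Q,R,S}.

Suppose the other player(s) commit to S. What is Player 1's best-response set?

u_1(A vs S) = 1
u_1(B vs S) = 4
u_1(C vs S) = 6
max payoff 6 at {C}

argmax u_1 = {C}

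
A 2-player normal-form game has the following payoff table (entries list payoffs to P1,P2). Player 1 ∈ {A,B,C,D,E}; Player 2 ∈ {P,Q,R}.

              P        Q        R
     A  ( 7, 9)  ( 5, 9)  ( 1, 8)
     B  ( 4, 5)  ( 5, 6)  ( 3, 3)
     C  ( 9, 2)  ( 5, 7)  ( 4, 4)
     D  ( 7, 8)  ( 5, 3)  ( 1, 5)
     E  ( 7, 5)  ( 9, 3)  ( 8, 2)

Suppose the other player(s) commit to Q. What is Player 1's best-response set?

P1 best: {E}

u_1(A vs Q) = 5
u_1(B vs Q) = 5
u_1(C vs Q) = 5
u_1(D vs Q) = 5
u_1(E vs Q) = 9
max payoff 9 at {E}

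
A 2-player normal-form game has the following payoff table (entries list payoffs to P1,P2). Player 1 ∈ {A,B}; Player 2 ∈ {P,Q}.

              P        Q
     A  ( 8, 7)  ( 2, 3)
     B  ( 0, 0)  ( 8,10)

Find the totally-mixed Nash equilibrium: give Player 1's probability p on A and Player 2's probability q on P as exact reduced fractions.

P1 mixes 5/7 on A; P2 mixes 3/7 on P

P1 indiff ⇒ q·8+(1-q)·2 = q·0+(1-q)·8 ⇒ q(8) = (1-q)(6) ⇒ q = 3/7
P2 indiff ⇒ p·7+(1-p)·0 = p·3+(1-p)·10 ⇒ p(4) = (1-p)(10) ⇒ p = 5/7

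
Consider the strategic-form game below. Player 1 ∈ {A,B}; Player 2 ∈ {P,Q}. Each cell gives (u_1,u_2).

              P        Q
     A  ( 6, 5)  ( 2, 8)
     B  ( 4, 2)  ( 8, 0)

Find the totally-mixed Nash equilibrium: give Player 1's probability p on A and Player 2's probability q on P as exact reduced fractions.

P1 indiff ⇒ q·6+(1-q)·2 = q·4+(1-q)·8 ⇒ q(2) = (1-q)(6) ⇒ q = 3/4
P2 indiff ⇒ p·5+(1-p)·2 = p·8+(1-p)·0 ⇒ p(-3) = (1-p)(-2) ⇒ p = 2/5

(p,q) = (2/5, 3/4)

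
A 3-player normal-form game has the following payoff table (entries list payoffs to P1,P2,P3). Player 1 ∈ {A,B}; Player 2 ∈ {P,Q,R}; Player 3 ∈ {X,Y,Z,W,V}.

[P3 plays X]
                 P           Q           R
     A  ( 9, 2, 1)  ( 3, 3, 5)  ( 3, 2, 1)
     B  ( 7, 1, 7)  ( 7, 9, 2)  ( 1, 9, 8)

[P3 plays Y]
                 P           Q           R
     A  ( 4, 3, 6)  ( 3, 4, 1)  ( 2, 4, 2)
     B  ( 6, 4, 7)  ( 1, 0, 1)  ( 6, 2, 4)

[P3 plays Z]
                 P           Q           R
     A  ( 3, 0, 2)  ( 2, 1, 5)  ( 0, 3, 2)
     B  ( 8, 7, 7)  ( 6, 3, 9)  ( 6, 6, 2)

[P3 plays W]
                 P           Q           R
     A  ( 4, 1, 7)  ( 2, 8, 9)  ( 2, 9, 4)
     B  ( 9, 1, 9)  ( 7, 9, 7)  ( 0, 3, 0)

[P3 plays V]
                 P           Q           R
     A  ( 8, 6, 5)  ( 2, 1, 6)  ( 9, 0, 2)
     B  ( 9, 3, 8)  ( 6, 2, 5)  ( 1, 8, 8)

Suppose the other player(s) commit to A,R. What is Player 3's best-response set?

u_3(X vs A,R) = 1
u_3(Y vs A,R) = 2
u_3(Z vs A,R) = 2
u_3(W vs A,R) = 4
u_3(V vs A,R) = 2
max payoff 4 at {W}

P3 best: {W}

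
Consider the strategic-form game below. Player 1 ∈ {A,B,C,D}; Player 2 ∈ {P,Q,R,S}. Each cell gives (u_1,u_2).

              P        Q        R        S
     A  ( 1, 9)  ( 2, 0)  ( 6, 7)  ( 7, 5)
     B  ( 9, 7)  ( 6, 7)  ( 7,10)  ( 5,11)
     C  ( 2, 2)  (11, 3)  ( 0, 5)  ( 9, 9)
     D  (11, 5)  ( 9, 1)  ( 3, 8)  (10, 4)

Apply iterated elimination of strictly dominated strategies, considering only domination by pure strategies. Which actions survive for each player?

Survivors P1:{A,B,D} P2:{P,R,S}

P2 drop Q (R beats it: A:7>0 B:10>7 C:5>3 D:8>1)
P1 drop C (D beats it: P:11>2 R:3>0 S:10>9)
P1→{A,B,D} P2→{P,R,S}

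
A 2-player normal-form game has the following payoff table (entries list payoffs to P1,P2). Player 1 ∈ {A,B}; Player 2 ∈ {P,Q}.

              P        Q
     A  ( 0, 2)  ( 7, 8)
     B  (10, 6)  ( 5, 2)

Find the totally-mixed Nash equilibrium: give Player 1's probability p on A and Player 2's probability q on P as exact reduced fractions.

P1 indiff ⇒ q·0+(1-q)·7 = q·10+(1-q)·5 ⇒ q(-10) = (1-q)(-2) ⇒ q = 1/6
P2 indiff ⇒ p·2+(1-p)·6 = p·8+(1-p)·2 ⇒ p(-6) = (1-p)(-4) ⇒ p = 2/5

p=2/5, q=1/6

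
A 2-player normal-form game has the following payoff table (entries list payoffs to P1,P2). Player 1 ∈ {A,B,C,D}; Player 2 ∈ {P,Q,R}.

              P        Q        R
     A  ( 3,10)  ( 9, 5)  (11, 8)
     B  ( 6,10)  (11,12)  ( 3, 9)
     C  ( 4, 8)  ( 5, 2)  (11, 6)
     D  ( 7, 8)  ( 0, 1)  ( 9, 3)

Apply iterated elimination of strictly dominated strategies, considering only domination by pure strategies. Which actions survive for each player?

Survivors P1:{B,D} P2:{P,Q}

P2 drop R (P beats it: A:10>8 B:10>9 C:8>6 D:8>3)
P1 drop A (B beats it: P:6>3 Q:11>9)
P1 drop C (B beats it: P:6>4 Q:11>5)
P1→{B,D} P2→{P,Q}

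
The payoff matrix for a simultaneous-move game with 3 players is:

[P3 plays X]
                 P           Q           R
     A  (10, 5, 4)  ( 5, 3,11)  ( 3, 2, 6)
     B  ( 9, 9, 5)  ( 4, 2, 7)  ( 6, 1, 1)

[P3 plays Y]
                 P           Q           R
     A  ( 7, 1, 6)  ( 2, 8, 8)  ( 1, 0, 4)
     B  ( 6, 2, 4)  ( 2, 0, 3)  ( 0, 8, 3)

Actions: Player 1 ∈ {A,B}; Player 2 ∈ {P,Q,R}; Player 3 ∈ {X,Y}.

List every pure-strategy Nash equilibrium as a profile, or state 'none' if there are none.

Equilibria: none

(A,P,X): not NE [P3→Y gives 6>4]
(A,P,Y): not NE [P2→Q gives 8>1]
(A,Q,X): not NE [P2→P gives 5>3]
(A,Q,Y): not NE [P3→X gives 11>8]
(A,R,X): not NE [P1→B gives 6>3; P2→P gives 5>2]
(A,R,Y): not NE [P2→Q gives 8>0; P3→X gives 6>4]
(B,P,X): not NE [P1→A gives 10>9]
(B,P,Y): not NE [P1→A gives 7>6; P2→R gives 8>2; P3→X gives 5>4]
(B,Q,X): not NE [P1→A gives 5>4; P2→P gives 9>2]
(B,Q,Y): not NE [P2→R gives 8>0; P3→X gives 7>3]
(B,R,X): not NE [P2→P gives 9>1; P3→Y gives 3>1]
(B,R,Y): not NE [P1→A gives 1>0]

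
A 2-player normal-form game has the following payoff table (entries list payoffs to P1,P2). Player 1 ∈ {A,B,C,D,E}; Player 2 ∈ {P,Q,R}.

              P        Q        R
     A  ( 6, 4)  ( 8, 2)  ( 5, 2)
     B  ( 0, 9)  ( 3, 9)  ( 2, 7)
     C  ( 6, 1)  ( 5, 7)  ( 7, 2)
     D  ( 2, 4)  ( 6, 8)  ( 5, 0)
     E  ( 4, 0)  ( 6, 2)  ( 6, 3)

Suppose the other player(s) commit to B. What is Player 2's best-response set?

P2 best: {P,Q}

u_2(P vs B) = 9
u_2(Q vs B) = 9
u_2(R vs B) = 7
max payoff 9 at {P,Q}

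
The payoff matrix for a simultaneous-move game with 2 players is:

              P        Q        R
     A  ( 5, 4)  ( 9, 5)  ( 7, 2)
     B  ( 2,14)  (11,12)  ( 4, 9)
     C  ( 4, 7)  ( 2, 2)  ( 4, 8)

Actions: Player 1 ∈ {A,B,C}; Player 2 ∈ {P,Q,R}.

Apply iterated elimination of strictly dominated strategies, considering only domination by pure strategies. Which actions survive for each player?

Remaining: P1:{A,B} P2:{P,Q}

P1 drop C (A beats it: P:5>4 Q:9>2 R:7>4)
P2 drop R (P beats it: A:4>2 B:14>9)
P1→{A,B} P2→{P,Q}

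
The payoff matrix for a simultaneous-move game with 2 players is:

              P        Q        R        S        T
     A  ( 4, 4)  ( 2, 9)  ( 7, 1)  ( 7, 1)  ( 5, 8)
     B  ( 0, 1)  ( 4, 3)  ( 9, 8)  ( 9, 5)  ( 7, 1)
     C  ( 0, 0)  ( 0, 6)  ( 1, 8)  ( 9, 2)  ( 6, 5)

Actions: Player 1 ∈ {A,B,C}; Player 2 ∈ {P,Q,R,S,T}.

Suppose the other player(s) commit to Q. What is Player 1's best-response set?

P1 best: {B}

u_1(A vs Q) = 2
u_1(B vs Q) = 4
u_1(C vs Q) = 0
max payoff 4 at {B}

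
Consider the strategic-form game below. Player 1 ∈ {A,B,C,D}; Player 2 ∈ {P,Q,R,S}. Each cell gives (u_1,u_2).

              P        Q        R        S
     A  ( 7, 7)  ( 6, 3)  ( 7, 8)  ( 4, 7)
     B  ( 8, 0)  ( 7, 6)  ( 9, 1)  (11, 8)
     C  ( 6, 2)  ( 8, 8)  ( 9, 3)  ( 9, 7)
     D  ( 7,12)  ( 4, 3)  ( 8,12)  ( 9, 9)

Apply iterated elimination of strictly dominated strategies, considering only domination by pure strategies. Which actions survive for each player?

P1 drop A (B beats it: P:8>7 Q:7>6 R:9>7 S:11>4)
P1 drop D (B beats it: P:8>7 Q:7>4 R:9>8 S:11>9)
P2 drop P (Q beats it: B:6>0 C:8>2)
P2 drop R (Q beats it: B:6>1 C:8>3)
P1→{B,C} P2→{Q,S}

IESDS → P1:{B,C} P2:{Q,S}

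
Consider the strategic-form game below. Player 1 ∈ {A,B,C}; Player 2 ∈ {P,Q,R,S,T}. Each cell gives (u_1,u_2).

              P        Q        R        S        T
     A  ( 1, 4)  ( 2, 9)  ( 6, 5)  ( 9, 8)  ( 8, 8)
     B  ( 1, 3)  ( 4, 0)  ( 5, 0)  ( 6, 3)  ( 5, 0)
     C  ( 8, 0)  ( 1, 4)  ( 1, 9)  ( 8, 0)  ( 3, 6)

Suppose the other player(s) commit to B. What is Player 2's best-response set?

P2 best: {P,S}

u_2(P vs B) = 3
u_2(Q vs B) = 0
u_2(R vs B) = 0
u_2(S vs B) = 3
u_2(T vs B) = 0
max payoff 3 at {P,S}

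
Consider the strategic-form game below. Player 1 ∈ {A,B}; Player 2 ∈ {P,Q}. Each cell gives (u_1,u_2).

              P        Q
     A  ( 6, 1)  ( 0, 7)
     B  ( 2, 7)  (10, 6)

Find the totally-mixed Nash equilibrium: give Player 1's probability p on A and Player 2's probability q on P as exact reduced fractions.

(p,q) = (1/7, 5/7)

P1 indiff ⇒ q·6+(1-q)·0 = q·2+(1-q)·10 ⇒ q(4) = (1-q)(10) ⇒ q = 5/7
P2 indiff ⇒ p·1+(1-p)·7 = p·7+(1-p)·6 ⇒ p(-6) = (1-p)(-1) ⇒ p = 1/7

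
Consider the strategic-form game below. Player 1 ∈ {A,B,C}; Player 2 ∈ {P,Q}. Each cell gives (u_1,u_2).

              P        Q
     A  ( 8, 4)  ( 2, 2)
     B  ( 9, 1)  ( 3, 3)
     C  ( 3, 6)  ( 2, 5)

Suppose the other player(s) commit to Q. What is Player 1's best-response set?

u_1(A vs Q) = 2
u_1(B vs Q) = 3
u_1(C vs Q) = 2
max payoff 3 at {B}

P1 best: {B}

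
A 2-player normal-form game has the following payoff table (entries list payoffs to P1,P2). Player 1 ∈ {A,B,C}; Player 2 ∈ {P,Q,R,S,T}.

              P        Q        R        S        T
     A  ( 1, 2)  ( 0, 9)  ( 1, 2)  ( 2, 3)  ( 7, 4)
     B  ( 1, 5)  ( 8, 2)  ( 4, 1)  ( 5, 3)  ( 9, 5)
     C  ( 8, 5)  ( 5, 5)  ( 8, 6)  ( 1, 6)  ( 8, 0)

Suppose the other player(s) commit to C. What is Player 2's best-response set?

u_2(P vs C) = 5
u_2(Q vs C) = 5
u_2(R vs C) = 6
u_2(S vs C) = 6
u_2(T vs C) = 0
max payoff 6 at {R,S}

argmax u_2 = {R,S}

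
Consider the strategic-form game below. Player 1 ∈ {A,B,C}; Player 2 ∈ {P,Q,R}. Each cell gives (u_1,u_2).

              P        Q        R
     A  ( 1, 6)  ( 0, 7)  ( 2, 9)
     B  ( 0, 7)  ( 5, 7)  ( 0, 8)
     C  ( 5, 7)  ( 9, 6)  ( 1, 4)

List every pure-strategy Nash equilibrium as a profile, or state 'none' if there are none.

PSNE = {(A,R), (C,P)}

(A,P): not NE [P1→C gives 5>1; P2→R gives 9>6]
(A,Q): not NE [P1→C gives 9>0; P2→R gives 9>7]
(A,R): NE
(B,P): not NE [P1→C gives 5>0; P2→R gives 8>7]
(B,Q): not NE [P1→C gives 9>5; P2→R gives 8>7]
(B,R): not NE [P1→A gives 2>0]
(C,P): NE
(C,Q): not NE [P2→P gives 7>6]
(C,R): not NE [P1→A gives 2>1; P2→P gives 7>4]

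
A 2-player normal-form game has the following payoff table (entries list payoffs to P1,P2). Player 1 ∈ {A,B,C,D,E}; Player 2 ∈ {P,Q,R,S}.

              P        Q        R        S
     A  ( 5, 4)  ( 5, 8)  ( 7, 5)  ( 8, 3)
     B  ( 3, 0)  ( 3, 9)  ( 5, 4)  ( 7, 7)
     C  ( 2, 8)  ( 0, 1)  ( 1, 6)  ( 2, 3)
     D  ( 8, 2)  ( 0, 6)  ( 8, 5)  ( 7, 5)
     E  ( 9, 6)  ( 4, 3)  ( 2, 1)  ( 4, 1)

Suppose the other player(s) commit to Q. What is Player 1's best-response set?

argmax u_1 = {A}

u_1(A vs Q) = 5
u_1(B vs Q) = 3
u_1(C vs Q) = 0
u_1(D vs Q) = 0
u_1(E vs Q) = 4
max payoff 5 at {A}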